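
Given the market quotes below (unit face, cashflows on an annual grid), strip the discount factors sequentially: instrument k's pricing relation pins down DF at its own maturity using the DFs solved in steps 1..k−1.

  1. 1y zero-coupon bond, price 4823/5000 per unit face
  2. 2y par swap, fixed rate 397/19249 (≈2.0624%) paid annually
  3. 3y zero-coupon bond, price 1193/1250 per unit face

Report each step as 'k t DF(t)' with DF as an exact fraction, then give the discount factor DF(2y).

step 1 [1y] zero: DF = P = 4823/5000 ≈ 0.964600
step 2 [2y] swap r/1=397/19249: DF=(1 − 397/19249·(0.964600))/(1+397/19249) = 9603/10000 ≈ 0.960300
step 3 [3y] zero: DF = P = 1193/1250 ≈ 0.954400

1 1 4823/5000
2 2 9603/10000
3 3 1193/1250
DF(2y) = 9603/10000 ≈ 0.960300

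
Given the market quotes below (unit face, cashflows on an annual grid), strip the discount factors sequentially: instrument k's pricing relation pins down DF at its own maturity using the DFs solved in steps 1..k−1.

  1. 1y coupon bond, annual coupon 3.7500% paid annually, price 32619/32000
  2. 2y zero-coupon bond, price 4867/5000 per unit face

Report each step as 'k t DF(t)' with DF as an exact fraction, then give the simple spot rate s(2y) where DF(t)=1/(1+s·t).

1 1 393/400
2 2 4867/5000
s(2y) = (1/(4867/5000) − 1)/(2) = 133/9734 ≈ 1.3663%

step 1 [1y] bond c/1=3/80: DF=(32619/32000 − 3/80·(0))/(1+3/80) = 393/400 ≈ 0.982500
step 2 [2y] zero: DF = P = 4867/5000 ≈ 0.973400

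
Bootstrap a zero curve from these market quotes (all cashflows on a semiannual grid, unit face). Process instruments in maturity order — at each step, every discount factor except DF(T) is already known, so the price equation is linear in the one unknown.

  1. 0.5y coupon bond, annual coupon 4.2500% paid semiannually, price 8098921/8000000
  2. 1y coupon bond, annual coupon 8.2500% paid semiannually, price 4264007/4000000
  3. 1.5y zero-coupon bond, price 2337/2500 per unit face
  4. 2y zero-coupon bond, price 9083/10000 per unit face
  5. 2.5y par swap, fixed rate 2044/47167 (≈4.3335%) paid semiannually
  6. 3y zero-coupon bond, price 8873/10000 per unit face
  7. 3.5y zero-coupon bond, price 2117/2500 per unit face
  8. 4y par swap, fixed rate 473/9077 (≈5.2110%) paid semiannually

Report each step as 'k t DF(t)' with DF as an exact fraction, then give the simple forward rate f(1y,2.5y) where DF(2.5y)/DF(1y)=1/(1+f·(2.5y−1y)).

step 1 [0.5y] bond c/2=17/800: DF=(8098921/8000000 − 17/800·(0))/(1+17/800) = 9913/10000 ≈ 0.991300
step 2 [1y] bond c/2=33/800: DF=(4264007/4000000 − 33/800·(0.991300))/(1+33/800) = 1969/2000 ≈ 0.984500
step 3 [1.5y] zero: DF = P = 2337/2500 ≈ 0.934800
step 4 [2y] zero: DF = P = 9083/10000 ≈ 0.908300
step 5 [2.5y] swap r/2=1022/47167: DF=(1 − 1022/47167·(0.991300+0.984500+0.934800+0.908300))/(1+1022/47167) = 4489/5000 ≈ 0.897800
step 6 [3y] zero: DF = P = 8873/10000 ≈ 0.887300
step 7 [3.5y] zero: DF = P = 2117/2500 ≈ 0.846800
step 8 [4y] swap r/2=473/18154: DF=(1 − 473/18154·(0.991300+0.984500+0.934800+0.908300+0.897800+0.887300+0.846800))/(1+473/18154) = 2027/2500 ≈ 0.810800

1 1/2 9913/10000
2 1 1969/2000
3 3/2 2337/2500
4 2 9083/10000
5 5/2 4489/5000
6 3 8873/10000
7 7/2 2117/2500
8 4 2027/2500
f(1y,2.5y) = ((1969/2000)/(4489/5000) − 1)/(3/2) = 289/4489 ≈ 6.4380%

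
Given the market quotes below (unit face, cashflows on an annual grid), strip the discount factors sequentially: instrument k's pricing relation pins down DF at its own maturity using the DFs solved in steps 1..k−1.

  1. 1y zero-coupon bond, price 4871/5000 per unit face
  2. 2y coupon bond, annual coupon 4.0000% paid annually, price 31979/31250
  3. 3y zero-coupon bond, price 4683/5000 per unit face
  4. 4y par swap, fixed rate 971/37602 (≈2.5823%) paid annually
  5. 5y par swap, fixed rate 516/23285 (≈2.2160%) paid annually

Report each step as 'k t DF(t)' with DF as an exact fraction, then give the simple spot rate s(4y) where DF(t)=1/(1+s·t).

1 1 4871/5000
2 2 1893/2000
3 3 4683/5000
4 4 9029/10000
5 5 1121/1250
s(4y) = (1/(9029/10000) − 1)/(4) = 971/36116 ≈ 2.6886%

step 1 [1y] zero: DF = P = 4871/5000 ≈ 0.974200
step 2 [2y] bond c/1=1/25: DF=(31979/31250 − 1/25·(0.974200))/(1+1/25) = 1893/2000 ≈ 0.946500
step 3 [3y] zero: DF = P = 4683/5000 ≈ 0.936600
step 4 [4y] swap r/1=971/37602: DF=(1 − 971/37602·(0.974200+0.946500+0.936600))/(1+971/37602) = 9029/10000 ≈ 0.902900
step 5 [5y] swap r/1=516/23285: DF=(1 − 516/23285·(0.974200+0.946500+0.936600+0.902900))/(1+516/23285) = 1121/1250 ≈ 0.896800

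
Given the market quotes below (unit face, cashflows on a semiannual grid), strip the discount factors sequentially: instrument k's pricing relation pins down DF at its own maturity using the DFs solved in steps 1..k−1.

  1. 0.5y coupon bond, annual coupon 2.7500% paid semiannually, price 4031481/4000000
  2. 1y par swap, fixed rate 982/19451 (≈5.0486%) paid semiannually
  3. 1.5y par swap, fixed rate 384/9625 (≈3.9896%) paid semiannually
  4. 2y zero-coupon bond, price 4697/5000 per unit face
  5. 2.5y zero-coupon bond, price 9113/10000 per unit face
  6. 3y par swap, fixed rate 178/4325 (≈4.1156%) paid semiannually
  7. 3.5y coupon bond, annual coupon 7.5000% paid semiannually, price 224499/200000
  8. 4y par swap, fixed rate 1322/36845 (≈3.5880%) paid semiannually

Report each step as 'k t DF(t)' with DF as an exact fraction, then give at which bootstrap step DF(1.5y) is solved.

step 1 [0.5y] bond c/2=11/800: DF=(4031481/4000000 − 11/800·(0))/(1+11/800) = 4971/5000 ≈ 0.994200
step 2 [1y] swap r/2=491/19451: DF=(1 − 491/19451·(0.994200))/(1+491/19451) = 9509/10000 ≈ 0.950900
step 3 [1.5y] swap r/2=192/9625: DF=(1 − 192/9625·(0.994200+0.950900))/(1+192/9625) = 589/625 ≈ 0.942400
step 4 [2y] zero: DF = P = 4697/5000 ≈ 0.939400
step 5 [2.5y] zero: DF = P = 9113/10000 ≈ 0.911300
step 6 [3y] swap r/2=89/4325: DF=(1 − 89/4325·(0.994200+0.950900+0.942400+0.939400+0.911300))/(1+89/4325) = 8843/10000 ≈ 0.884300
step 7 [3.5y] bond c/2=3/80: DF=(224499/200000 − 3/80·(0.994200+0.950900+0.942400+0.939400+0.911300+0.884300))/(1+3/80) = 8787/10000 ≈ 0.878700
step 8 [4y] swap r/2=661/36845: DF=(1 − 661/36845·(0.994200+0.950900+0.942400+0.939400+0.911300+0.884300+0.878700))/(1+661/36845) = 4339/5000 ≈ 0.867800

1 1/2 4971/5000
2 1 9509/10000
3 3/2 589/625
4 2 4697/5000
5 5/2 9113/10000
6 3 8843/10000
7 7/2 8787/10000
8 4 4339/5000
DF(1.5y) is solved at step 3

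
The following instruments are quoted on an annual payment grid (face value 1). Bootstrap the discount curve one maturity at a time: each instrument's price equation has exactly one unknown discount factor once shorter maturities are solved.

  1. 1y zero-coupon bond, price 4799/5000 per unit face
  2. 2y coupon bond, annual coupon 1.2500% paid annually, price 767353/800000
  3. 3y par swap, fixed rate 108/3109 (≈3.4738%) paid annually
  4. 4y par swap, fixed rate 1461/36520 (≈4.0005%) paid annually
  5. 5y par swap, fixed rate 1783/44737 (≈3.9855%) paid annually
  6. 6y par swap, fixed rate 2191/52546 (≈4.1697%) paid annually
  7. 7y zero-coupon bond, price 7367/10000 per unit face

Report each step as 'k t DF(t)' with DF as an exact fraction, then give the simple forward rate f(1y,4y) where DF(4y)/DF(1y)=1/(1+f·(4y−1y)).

step 1 [1y] zero: DF = P = 4799/5000 ≈ 0.959800
step 2 [2y] bond c/1=1/80: DF=(767353/800000 − 1/80·(0.959800))/(1+1/80) = 1871/2000 ≈ 0.935500
step 3 [3y] swap r/1=108/3109: DF=(1 − 108/3109·(0.959800+0.935500))/(1+108/3109) = 2257/2500 ≈ 0.902800
step 4 [4y] swap r/1=1461/36520: DF=(1 − 1461/36520·(0.959800+0.935500+0.902800))/(1+1461/36520) = 8539/10000 ≈ 0.853900
step 5 [5y] swap r/1=1783/44737: DF=(1 − 1783/44737·(0.959800+0.935500+0.902800+0.853900))/(1+1783/44737) = 8217/10000 ≈ 0.821700
step 6 [6y] swap r/1=2191/52546: DF=(1 − 2191/52546·(0.959800+0.935500+0.902800+0.853900+0.821700))/(1+2191/52546) = 7809/10000 ≈ 0.780900
step 7 [7y] zero: DF = P = 7367/10000 ≈ 0.736700

1 1 4799/5000
2 2 1871/2000
3 3 2257/2500
4 4 8539/10000
5 5 8217/10000
6 6 7809/10000
7 7 7367/10000
f(1y,4y) = ((4799/5000)/(8539/10000) − 1)/(3) = 353/8539 ≈ 4.1340%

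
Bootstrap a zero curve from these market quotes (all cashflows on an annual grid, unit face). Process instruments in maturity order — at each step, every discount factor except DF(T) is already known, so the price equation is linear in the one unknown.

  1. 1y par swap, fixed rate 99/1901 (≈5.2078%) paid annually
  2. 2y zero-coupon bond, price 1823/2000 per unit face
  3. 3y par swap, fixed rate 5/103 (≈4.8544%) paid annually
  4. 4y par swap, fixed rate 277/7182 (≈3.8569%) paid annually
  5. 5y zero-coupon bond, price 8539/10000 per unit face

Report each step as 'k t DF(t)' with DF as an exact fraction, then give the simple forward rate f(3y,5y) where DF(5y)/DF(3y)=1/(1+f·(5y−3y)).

1 1 1901/2000
2 2 1823/2000
3 3 347/400
4 4 1723/2000
5 5 8539/10000
f(3y,5y) = ((347/400)/(8539/10000) − 1)/(2) = 68/8539 ≈ 0.7963%

step 1 [1y] swap r/1=99/1901: DF=(1 − 99/1901·(0))/(1+99/1901) = 1901/2000 ≈ 0.950500
step 2 [2y] zero: DF = P = 1823/2000 ≈ 0.911500
step 3 [3y] swap r/1=5/103: DF=(1 − 5/103·(0.950500+0.911500))/(1+5/103) = 347/400 ≈ 0.867500
step 4 [4y] swap r/1=277/7182: DF=(1 − 277/7182·(0.950500+0.911500+0.867500))/(1+277/7182) = 1723/2000 ≈ 0.861500
step 5 [5y] zero: DF = P = 8539/10000 ≈ 0.853900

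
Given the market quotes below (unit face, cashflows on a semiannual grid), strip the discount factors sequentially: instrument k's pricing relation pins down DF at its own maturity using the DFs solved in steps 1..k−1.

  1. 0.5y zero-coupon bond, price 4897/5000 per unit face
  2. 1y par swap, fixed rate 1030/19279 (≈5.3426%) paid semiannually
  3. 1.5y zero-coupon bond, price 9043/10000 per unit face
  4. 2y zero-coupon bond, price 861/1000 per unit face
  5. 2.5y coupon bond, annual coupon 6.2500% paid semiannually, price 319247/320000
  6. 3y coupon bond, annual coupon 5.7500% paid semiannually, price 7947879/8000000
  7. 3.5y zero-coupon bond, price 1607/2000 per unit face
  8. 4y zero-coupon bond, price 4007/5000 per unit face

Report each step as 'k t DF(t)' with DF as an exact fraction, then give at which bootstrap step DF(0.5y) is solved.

1 1/2 4897/5000
2 1 1897/2000
3 3/2 9043/10000
4 2 861/1000
5 5/2 1711/2000
6 3 4193/5000
7 7/2 1607/2000
8 4 4007/5000
DF(0.5y) is solved at step 1

step 1 [0.5y] zero: DF = P = 4897/5000 ≈ 0.979400
step 2 [1y] swap r/2=515/19279: DF=(1 − 515/19279·(0.979400))/(1+515/19279) = 1897/2000 ≈ 0.948500
step 3 [1.5y] zero: DF = P = 9043/10000 ≈ 0.904300
step 4 [2y] zero: DF = P = 861/1000 ≈ 0.861000
step 5 [2.5y] bond c/2=1/32: DF=(319247/320000 − 1/32·(0.979400+0.948500+0.904300+0.861000))/(1+1/32) = 1711/2000 ≈ 0.855500
step 6 [3y] bond c/2=23/800: DF=(7947879/8000000 − 23/800·(0.979400+0.948500+0.904300+0.861000+0.855500))/(1+23/800) = 4193/5000 ≈ 0.838600
step 7 [3.5y] zero: DF = P = 1607/2000 ≈ 0.803500
step 8 [4y] zero: DF = P = 4007/5000 ≈ 0.801400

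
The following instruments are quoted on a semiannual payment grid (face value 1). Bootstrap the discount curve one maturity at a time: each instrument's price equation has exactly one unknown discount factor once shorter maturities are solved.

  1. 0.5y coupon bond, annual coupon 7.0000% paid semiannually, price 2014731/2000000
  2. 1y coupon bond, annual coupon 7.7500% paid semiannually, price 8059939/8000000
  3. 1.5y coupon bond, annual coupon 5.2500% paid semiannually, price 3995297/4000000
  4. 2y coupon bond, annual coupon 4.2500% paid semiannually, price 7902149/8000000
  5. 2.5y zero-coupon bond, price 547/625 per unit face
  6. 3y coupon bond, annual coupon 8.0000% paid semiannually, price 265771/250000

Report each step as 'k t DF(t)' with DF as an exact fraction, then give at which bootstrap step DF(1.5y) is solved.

step 1 [0.5y] bond c/2=7/200: DF=(2014731/2000000 − 7/200·(0))/(1+7/200) = 9733/10000 ≈ 0.973300
step 2 [1y] bond c/2=31/800: DF=(8059939/8000000 − 31/800·(0.973300))/(1+31/800) = 1167/1250 ≈ 0.933600
step 3 [1.5y] bond c/2=21/800: DF=(3995297/4000000 − 21/800·(0.973300+0.933600))/(1+21/800) = 1849/2000 ≈ 0.924500
step 4 [2y] bond c/2=17/800: DF=(7902149/8000000 − 17/800·(0.973300+0.933600+0.924500))/(1+17/800) = 9083/10000 ≈ 0.908300
step 5 [2.5y] zero: DF = P = 547/625 ≈ 0.875200
step 6 [3y] bond c/2=1/25: DF=(265771/250000 − 1/25·(0.973300+0.933600+0.924500+0.908300+0.875200))/(1+1/25) = 8447/10000 ≈ 0.844700

1 1/2 9733/10000
2 1 1167/1250
3 3/2 1849/2000
4 2 9083/10000
5 5/2 547/625
6 3 8447/10000
DF(1.5y) is solved at step 3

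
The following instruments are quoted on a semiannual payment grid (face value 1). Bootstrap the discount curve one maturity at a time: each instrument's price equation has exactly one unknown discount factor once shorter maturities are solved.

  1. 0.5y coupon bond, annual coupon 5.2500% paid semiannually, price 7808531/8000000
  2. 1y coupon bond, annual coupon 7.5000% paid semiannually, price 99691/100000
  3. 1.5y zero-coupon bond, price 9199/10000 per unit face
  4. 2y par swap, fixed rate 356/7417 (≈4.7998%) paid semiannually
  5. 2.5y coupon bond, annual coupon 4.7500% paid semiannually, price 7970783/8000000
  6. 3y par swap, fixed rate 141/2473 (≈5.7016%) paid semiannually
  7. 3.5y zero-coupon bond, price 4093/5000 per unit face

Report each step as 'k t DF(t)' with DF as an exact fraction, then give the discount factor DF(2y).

1 1/2 9511/10000
2 1 1853/2000
3 3/2 9199/10000
4 2 911/1000
5 5/2 1109/1250
6 3 8449/10000
7 7/2 4093/5000
DF(2y) = 911/1000 ≈ 0.911000

step 1 [0.5y] bond c/2=21/800: DF=(7808531/8000000 − 21/800·(0))/(1+21/800) = 9511/10000 ≈ 0.951100
step 2 [1y] bond c/2=3/80: DF=(99691/100000 − 3/80·(0.951100))/(1+3/80) = 1853/2000 ≈ 0.926500
step 3 [1.5y] zero: DF = P = 9199/10000 ≈ 0.919900
step 4 [2y] swap r/2=178/7417: DF=(1 − 178/7417·(0.951100+0.926500+0.919900))/(1+178/7417) = 911/1000 ≈ 0.911000
step 5 [2.5y] bond c/2=19/800: DF=(7970783/8000000 − 19/800·(0.951100+0.926500+0.919900+0.911000))/(1+19/800) = 1109/1250 ≈ 0.887200
step 6 [3y] swap r/2=141/4946: DF=(1 − 141/4946·(0.951100+0.926500+0.919900+0.911000+0.887200))/(1+141/4946) = 8449/10000 ≈ 0.844900
step 7 [3.5y] zero: DF = P = 4093/5000 ≈ 0.818600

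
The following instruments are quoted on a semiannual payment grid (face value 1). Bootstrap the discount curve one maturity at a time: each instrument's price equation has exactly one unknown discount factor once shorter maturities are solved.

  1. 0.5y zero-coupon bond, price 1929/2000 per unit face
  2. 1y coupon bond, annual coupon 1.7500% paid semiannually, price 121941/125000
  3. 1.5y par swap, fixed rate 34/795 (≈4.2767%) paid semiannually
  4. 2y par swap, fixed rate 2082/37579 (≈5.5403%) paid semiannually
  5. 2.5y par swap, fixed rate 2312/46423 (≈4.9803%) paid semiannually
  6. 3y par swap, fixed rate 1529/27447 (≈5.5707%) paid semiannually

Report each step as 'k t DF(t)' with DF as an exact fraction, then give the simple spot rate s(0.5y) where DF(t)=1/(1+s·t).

step 1 [0.5y] zero: DF = P = 1929/2000 ≈ 0.964500
step 2 [1y] bond c/2=7/800: DF=(121941/125000 − 7/800·(0.964500))/(1+7/800) = 9587/10000 ≈ 0.958700
step 3 [1.5y] swap r/2=17/795: DF=(1 − 17/795·(0.964500+0.958700))/(1+17/795) = 2347/2500 ≈ 0.938800
step 4 [2y] swap r/2=1041/37579: DF=(1 − 1041/37579·(0.964500+0.958700+0.938800))/(1+1041/37579) = 8959/10000 ≈ 0.895900
step 5 [2.5y] swap r/2=1156/46423: DF=(1 − 1156/46423·(0.964500+0.958700+0.938800+0.895900))/(1+1156/46423) = 2211/2500 ≈ 0.884400
step 6 [3y] swap r/2=1529/54894: DF=(1 − 1529/54894·(0.964500+0.958700+0.938800+0.895900+0.884400))/(1+1529/54894) = 8471/10000 ≈ 0.847100

1 1/2 1929/2000
2 1 9587/10000
3 3/2 2347/2500
4 2 8959/10000
5 5/2 2211/2500
6 3 8471/10000
s(0.5y) = (1/(1929/2000) − 1)/(1/2) = 142/1929 ≈ 7.3613%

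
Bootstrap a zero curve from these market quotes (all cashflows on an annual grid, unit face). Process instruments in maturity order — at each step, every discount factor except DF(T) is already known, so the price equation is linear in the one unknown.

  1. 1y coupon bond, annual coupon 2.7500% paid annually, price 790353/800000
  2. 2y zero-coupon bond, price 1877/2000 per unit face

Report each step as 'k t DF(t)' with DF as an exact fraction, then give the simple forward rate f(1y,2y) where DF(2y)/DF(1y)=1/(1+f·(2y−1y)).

1 1 1923/2000
2 2 1877/2000
f(1y,2y) = ((1923/2000)/(1877/2000) − 1)/(1) = 46/1877 ≈ 2.4507%

step 1 [1y] bond c/1=11/400: DF=(790353/800000 − 11/400·(0))/(1+11/400) = 1923/2000 ≈ 0.961500
step 2 [2y] zero: DF = P = 1877/2000 ≈ 0.938500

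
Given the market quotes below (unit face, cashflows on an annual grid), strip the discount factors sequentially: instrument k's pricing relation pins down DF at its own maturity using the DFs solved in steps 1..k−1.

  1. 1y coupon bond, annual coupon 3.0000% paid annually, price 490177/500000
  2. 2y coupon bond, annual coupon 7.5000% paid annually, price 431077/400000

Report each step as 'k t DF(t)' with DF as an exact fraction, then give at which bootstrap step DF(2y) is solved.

1 1 4759/5000
2 2 9361/10000
DF(2y) is solved at step 2

step 1 [1y] bond c/1=3/100: DF=(490177/500000 − 3/100·(0))/(1+3/100) = 4759/5000 ≈ 0.951800
step 2 [2y] bond c/1=3/40: DF=(431077/400000 − 3/40·(0.951800))/(1+3/40) = 9361/10000 ≈ 0.936100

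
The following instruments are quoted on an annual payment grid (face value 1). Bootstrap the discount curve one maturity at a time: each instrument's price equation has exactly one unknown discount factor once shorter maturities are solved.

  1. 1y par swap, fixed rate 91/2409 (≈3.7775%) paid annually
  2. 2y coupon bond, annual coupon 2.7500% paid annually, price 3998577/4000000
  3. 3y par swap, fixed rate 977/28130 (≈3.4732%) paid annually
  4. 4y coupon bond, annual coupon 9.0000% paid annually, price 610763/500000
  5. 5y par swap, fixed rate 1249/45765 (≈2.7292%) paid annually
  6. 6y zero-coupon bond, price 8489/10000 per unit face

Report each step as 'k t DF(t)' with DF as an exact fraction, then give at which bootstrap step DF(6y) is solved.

step 1 [1y] swap r/1=91/2409: DF=(1 − 91/2409·(0))/(1+91/2409) = 2409/2500 ≈ 0.963600
step 2 [2y] bond c/1=11/400: DF=(3998577/4000000 − 11/400·(0.963600))/(1+11/400) = 9471/10000 ≈ 0.947100
step 3 [3y] swap r/1=977/28130: DF=(1 − 977/28130·(0.963600+0.947100))/(1+977/28130) = 9023/10000 ≈ 0.902300
step 4 [4y] bond c/1=9/100: DF=(610763/500000 − 9/100·(0.963600+0.947100+0.902300))/(1+9/100) = 2221/2500 ≈ 0.888400
step 5 [5y] swap r/1=1249/45765: DF=(1 − 1249/45765·(0.963600+0.947100+0.902300+0.888400))/(1+1249/45765) = 8751/10000 ≈ 0.875100
step 6 [6y] zero: DF = P = 8489/10000 ≈ 0.848900

1 1 2409/2500
2 2 9471/10000
3 3 9023/10000
4 4 2221/2500
5 5 8751/10000
6 6 8489/10000
DF(6y) is solved at step 6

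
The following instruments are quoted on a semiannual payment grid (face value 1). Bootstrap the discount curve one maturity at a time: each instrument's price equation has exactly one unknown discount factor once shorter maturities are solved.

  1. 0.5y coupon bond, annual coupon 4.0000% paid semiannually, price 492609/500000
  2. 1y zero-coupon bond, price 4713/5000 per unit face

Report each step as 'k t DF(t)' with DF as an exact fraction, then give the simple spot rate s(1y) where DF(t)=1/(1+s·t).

1 1/2 9659/10000
2 1 4713/5000
s(1y) = (1/(4713/5000) − 1)/(1) = 287/4713 ≈ 6.0895%

step 1 [0.5y] bond c/2=1/50: DF=(492609/500000 − 1/50·(0))/(1+1/50) = 9659/10000 ≈ 0.965900
step 2 [1y] zero: DF = P = 4713/5000 ≈ 0.942600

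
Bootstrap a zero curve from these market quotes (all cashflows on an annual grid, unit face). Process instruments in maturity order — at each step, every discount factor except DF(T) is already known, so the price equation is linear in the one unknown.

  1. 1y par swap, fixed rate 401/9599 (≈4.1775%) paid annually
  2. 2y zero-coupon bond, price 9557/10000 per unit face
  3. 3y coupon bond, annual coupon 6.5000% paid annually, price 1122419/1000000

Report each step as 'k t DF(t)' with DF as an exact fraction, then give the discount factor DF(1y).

1 1 9599/10000
2 2 9557/10000
3 3 937/1000
DF(1y) = 9599/10000 ≈ 0.959900

step 1 [1y] swap r/1=401/9599: DF=(1 − 401/9599·(0))/(1+401/9599) = 9599/10000 ≈ 0.959900
step 2 [2y] zero: DF = P = 9557/10000 ≈ 0.955700
step 3 [3y] bond c/1=13/200: DF=(1122419/1000000 − 13/200·(0.959900+0.955700))/(1+13/200) = 937/1000 ≈ 0.937000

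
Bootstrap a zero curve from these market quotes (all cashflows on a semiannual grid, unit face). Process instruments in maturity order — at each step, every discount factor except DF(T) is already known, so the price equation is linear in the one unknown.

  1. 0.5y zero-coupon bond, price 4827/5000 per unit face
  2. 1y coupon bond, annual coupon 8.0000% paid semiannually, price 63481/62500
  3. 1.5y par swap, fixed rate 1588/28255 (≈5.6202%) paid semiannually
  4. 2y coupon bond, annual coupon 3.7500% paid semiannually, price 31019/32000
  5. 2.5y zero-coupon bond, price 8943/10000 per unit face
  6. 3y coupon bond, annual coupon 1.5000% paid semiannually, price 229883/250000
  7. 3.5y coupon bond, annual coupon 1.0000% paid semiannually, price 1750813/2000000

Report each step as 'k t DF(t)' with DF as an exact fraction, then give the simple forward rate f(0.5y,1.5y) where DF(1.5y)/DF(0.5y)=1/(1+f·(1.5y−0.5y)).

step 1 [0.5y] zero: DF = P = 4827/5000 ≈ 0.965400
step 2 [1y] bond c/2=1/25: DF=(63481/62500 − 1/25·(0.965400))/(1+1/25) = 1879/2000 ≈ 0.939500
step 3 [1.5y] swap r/2=794/28255: DF=(1 − 794/28255·(0.965400+0.939500))/(1+794/28255) = 4603/5000 ≈ 0.920600
step 4 [2y] bond c/2=3/160: DF=(31019/32000 − 3/160·(0.965400+0.939500+0.920600))/(1+3/160) = 1799/2000 ≈ 0.899500
step 5 [2.5y] zero: DF = P = 8943/10000 ≈ 0.894300
step 6 [3y] bond c/2=3/400: DF=(229883/250000 − 3/400·(0.965400+0.939500+0.920600+0.899500+0.894300))/(1+3/400) = 8783/10000 ≈ 0.878300
step 7 [3.5y] bond c/2=1/200: DF=(1750813/2000000 − 1/200·(0.965400+0.939500+0.920600+0.899500+0.894300+0.878300))/(1+1/200) = 8437/10000 ≈ 0.843700

1 1/2 4827/5000
2 1 1879/2000
3 3/2 4603/5000
4 2 1799/2000
5 5/2 8943/10000
6 3 8783/10000
7 7/2 8437/10000
f(0.5y,1.5y) = ((4827/5000)/(4603/5000) − 1)/(1) = 224/4603 ≈ 4.8664%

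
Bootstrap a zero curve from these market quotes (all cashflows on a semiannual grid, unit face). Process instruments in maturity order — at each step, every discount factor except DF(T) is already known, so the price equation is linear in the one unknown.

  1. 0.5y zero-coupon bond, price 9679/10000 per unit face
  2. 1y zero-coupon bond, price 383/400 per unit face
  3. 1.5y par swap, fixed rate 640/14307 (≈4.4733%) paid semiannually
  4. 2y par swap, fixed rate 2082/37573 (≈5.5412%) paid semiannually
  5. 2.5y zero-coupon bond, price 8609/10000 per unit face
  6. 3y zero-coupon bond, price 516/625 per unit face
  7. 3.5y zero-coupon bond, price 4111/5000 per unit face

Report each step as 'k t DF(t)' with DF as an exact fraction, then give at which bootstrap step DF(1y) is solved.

1 1/2 9679/10000
2 1 383/400
3 3/2 117/125
4 2 8959/10000
5 5/2 8609/10000
6 3 516/625
7 7/2 4111/5000
DF(1y) is solved at step 2

step 1 [0.5y] zero: DF = P = 9679/10000 ≈ 0.967900
step 2 [1y] zero: DF = P = 383/400 ≈ 0.957500
step 3 [1.5y] swap r/2=320/14307: DF=(1 − 320/14307·(0.967900+0.957500))/(1+320/14307) = 117/125 ≈ 0.936000
step 4 [2y] swap r/2=1041/37573: DF=(1 − 1041/37573·(0.967900+0.957500+0.936000))/(1+1041/37573) = 8959/10000 ≈ 0.895900
step 5 [2.5y] zero: DF = P = 8609/10000 ≈ 0.860900
step 6 [3y] zero: DF = P = 516/625 ≈ 0.825600
step 7 [3.5y] zero: DF = P = 4111/5000 ≈ 0.822200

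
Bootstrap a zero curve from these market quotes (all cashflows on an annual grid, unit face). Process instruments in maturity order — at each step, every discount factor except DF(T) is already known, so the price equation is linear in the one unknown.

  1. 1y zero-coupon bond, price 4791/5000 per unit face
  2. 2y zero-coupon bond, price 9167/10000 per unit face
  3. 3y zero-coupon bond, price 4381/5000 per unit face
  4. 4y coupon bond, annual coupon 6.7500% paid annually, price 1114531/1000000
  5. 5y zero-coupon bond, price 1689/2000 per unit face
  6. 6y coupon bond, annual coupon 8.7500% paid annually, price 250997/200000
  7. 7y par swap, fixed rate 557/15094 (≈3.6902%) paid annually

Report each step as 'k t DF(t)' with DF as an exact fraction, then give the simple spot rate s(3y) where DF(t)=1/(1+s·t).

1 1 4791/5000
2 2 9167/10000
3 3 4381/5000
4 4 8701/10000
5 5 1689/2000
6 6 7947/10000
7 7 1943/2500
s(3y) = (1/(4381/5000) − 1)/(3) = 619/13143 ≈ 4.7097%

step 1 [1y] zero: DF = P = 4791/5000 ≈ 0.958200
step 2 [2y] zero: DF = P = 9167/10000 ≈ 0.916700
step 3 [3y] zero: DF = P = 4381/5000 ≈ 0.876200
step 4 [4y] bond c/1=27/400: DF=(1114531/1000000 − 27/400·(0.958200+0.916700+0.876200))/(1+27/400) = 8701/10000 ≈ 0.870100
step 5 [5y] zero: DF = P = 1689/2000 ≈ 0.844500
step 6 [6y] bond c/1=7/80: DF=(250997/200000 − 7/80·(0.958200+0.916700+0.876200+0.870100+0.844500))/(1+7/80) = 7947/10000 ≈ 0.794700
step 7 [7y] swap r/1=557/15094: DF=(1 − 557/15094·(0.958200+0.916700+0.876200+0.870100+0.844500+0.794700))/(1+557/15094) = 1943/2500 ≈ 0.777200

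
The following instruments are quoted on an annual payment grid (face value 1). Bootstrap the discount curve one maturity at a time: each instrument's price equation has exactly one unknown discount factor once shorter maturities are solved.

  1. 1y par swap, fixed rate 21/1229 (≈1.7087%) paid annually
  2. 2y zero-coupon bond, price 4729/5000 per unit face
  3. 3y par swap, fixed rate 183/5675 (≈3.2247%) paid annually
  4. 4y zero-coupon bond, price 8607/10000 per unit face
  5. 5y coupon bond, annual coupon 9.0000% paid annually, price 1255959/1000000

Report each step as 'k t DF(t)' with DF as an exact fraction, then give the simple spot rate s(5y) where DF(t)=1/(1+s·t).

1 1 1229/1250
2 2 4729/5000
3 3 1817/2000
4 4 8607/10000
5 5 8469/10000
s(5y) = (1/(8469/10000) − 1)/(5) = 1531/42345 ≈ 3.6155%

step 1 [1y] swap r/1=21/1229: DF=(1 − 21/1229·(0))/(1+21/1229) = 1229/1250 ≈ 0.983200
step 2 [2y] zero: DF = P = 4729/5000 ≈ 0.945800
step 3 [3y] swap r/1=183/5675: DF=(1 − 183/5675·(0.983200+0.945800))/(1+183/5675) = 1817/2000 ≈ 0.908500
step 4 [4y] zero: DF = P = 8607/10000 ≈ 0.860700
step 5 [5y] bond c/1=9/100: DF=(1255959/1000000 − 9/100·(0.983200+0.945800+0.908500+0.860700))/(1+9/100) = 8469/10000 ≈ 0.846900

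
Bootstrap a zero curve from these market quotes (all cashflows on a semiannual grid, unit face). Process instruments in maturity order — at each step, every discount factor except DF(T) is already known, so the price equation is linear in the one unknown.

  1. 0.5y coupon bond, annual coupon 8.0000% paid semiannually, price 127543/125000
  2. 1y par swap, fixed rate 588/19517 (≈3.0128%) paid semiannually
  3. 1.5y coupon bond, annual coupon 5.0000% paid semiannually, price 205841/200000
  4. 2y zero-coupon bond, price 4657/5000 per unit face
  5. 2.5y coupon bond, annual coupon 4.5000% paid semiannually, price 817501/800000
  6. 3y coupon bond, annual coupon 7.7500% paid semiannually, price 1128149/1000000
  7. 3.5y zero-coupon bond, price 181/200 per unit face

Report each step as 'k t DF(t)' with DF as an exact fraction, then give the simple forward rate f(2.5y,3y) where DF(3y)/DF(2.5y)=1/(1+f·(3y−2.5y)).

1 1/2 9811/10000
2 1 4853/5000
3 3/2 1913/2000
4 2 4657/5000
5 5/2 9149/10000
6 3 9087/10000
7 7/2 181/200
f(2.5y,3y) = ((9149/10000)/(9087/10000) − 1)/(1/2) = 124/9087 ≈ 1.3646%

step 1 [0.5y] bond c/2=1/25: DF=(127543/125000 − 1/25·(0))/(1+1/25) = 9811/10000 ≈ 0.981100
step 2 [1y] swap r/2=294/19517: DF=(1 − 294/19517·(0.981100))/(1+294/19517) = 4853/5000 ≈ 0.970600
step 3 [1.5y] bond c/2=1/40: DF=(205841/200000 − 1/40·(0.981100+0.970600))/(1+1/40) = 1913/2000 ≈ 0.956500
step 4 [2y] zero: DF = P = 4657/5000 ≈ 0.931400
step 5 [2.5y] bond c/2=9/400: DF=(817501/800000 − 9/400·(0.981100+0.970600+0.956500+0.931400))/(1+9/400) = 9149/10000 ≈ 0.914900
step 6 [3y] bond c/2=31/800: DF=(1128149/1000000 − 31/800·(0.981100+0.970600+0.956500+0.931400+0.914900))/(1+31/800) = 9087/10000 ≈ 0.908700
step 7 [3.5y] zero: DF = P = 181/200 ≈ 0.905000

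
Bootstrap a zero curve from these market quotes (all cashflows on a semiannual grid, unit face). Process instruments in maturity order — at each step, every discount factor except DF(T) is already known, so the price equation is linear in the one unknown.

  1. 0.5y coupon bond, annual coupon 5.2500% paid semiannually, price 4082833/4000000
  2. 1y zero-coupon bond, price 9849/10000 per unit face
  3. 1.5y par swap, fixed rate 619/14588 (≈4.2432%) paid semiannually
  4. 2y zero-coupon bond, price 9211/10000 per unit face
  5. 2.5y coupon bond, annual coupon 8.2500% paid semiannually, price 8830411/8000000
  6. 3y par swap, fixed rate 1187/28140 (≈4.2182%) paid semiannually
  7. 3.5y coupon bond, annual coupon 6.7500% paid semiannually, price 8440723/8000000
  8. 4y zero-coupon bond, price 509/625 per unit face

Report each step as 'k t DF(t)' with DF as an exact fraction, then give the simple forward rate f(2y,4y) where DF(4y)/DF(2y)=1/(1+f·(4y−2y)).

step 1 [0.5y] bond c/2=21/800: DF=(4082833/4000000 − 21/800·(0))/(1+21/800) = 4973/5000 ≈ 0.994600
step 2 [1y] zero: DF = P = 9849/10000 ≈ 0.984900
step 3 [1.5y] swap r/2=619/29176: DF=(1 − 619/29176·(0.994600+0.984900))/(1+619/29176) = 9381/10000 ≈ 0.938100
step 4 [2y] zero: DF = P = 9211/10000 ≈ 0.921100
step 5 [2.5y] bond c/2=33/800: DF=(8830411/8000000 − 33/800·(0.994600+0.984900+0.938100+0.921100))/(1+33/800) = 227/250 ≈ 0.908000
step 6 [3y] swap r/2=1187/56280: DF=(1 − 1187/56280·(0.994600+0.984900+0.938100+0.921100+0.908000))/(1+1187/56280) = 8813/10000 ≈ 0.881300
step 7 [3.5y] bond c/2=27/800: DF=(8440723/8000000 − 27/800·(0.994600+0.984900+0.938100+0.921100+0.908000+0.881300))/(1+27/800) = 8369/10000 ≈ 0.836900
step 8 [4y] zero: DF = P = 509/625 ≈ 0.814400

1 1/2 4973/5000
2 1 9849/10000
3 3/2 9381/10000
4 2 9211/10000
5 5/2 227/250
6 3 8813/10000
7 7/2 8369/10000
8 4 509/625
f(2y,4y) = ((9211/10000)/(509/625) − 1)/(2) = 1067/16288 ≈ 6.5508%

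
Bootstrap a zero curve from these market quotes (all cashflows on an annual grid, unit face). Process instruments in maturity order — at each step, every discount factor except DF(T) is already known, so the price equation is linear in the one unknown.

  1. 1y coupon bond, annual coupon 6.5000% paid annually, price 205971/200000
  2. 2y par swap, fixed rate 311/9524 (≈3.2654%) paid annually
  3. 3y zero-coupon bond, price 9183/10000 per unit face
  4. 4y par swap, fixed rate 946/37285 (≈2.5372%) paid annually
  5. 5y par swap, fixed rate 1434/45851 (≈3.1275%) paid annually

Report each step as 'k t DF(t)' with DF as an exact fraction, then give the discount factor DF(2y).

1 1 967/1000
2 2 4689/5000
3 3 9183/10000
4 4 4527/5000
5 5 4283/5000
DF(2y) = 4689/5000 ≈ 0.937800

step 1 [1y] bond c/1=13/200: DF=(205971/200000 − 13/200·(0))/(1+13/200) = 967/1000 ≈ 0.967000
step 2 [2y] swap r/1=311/9524: DF=(1 − 311/9524·(0.967000))/(1+311/9524) = 4689/5000 ≈ 0.937800
step 3 [3y] zero: DF = P = 9183/10000 ≈ 0.918300
step 4 [4y] swap r/1=946/37285: DF=(1 − 946/37285·(0.967000+0.937800+0.918300))/(1+946/37285) = 4527/5000 ≈ 0.905400
step 5 [5y] swap r/1=1434/45851: DF=(1 − 1434/45851·(0.967000+0.937800+0.918300+0.905400))/(1+1434/45851) = 4283/5000 ≈ 0.856600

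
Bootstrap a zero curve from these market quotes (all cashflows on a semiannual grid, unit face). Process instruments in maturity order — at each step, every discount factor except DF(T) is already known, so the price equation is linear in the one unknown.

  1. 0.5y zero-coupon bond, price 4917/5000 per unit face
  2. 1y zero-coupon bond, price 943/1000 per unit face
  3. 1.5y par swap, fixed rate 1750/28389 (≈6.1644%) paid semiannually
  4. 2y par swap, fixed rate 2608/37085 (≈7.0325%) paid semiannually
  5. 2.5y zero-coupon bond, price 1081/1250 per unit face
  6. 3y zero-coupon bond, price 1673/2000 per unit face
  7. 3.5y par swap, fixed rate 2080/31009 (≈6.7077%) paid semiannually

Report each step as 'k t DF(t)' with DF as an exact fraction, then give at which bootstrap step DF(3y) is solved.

1 1/2 4917/5000
2 1 943/1000
3 3/2 73/80
4 2 1087/1250
5 5/2 1081/1250
6 3 1673/2000
7 7/2 99/125
DF(3y) is solved at step 6

step 1 [0.5y] zero: DF = P = 4917/5000 ≈ 0.983400
step 2 [1y] zero: DF = P = 943/1000 ≈ 0.943000
step 3 [1.5y] swap r/2=875/28389: DF=(1 − 875/28389·(0.983400+0.943000))/(1+875/28389) = 73/80 ≈ 0.912500
step 4 [2y] swap r/2=1304/37085: DF=(1 − 1304/37085·(0.983400+0.943000+0.912500))/(1+1304/37085) = 1087/1250 ≈ 0.869600
step 5 [2.5y] zero: DF = P = 1081/1250 ≈ 0.864800
step 6 [3y] zero: DF = P = 1673/2000 ≈ 0.836500
step 7 [3.5y] swap r/2=1040/31009: DF=(1 − 1040/31009·(0.983400+0.943000+0.912500+0.869600+0.864800+0.836500))/(1+1040/31009) = 99/125 ≈ 0.792000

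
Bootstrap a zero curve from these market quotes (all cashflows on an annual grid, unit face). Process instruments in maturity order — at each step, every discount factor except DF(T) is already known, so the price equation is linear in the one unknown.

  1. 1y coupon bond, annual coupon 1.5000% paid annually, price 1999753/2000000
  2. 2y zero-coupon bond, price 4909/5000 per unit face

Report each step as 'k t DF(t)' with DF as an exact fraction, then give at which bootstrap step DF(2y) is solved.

1 1 9851/10000
2 2 4909/5000
DF(2y) is solved at step 2

step 1 [1y] bond c/1=3/200: DF=(1999753/2000000 − 3/200·(0))/(1+3/200) = 9851/10000 ≈ 0.985100
step 2 [2y] zero: DF = P = 4909/5000 ≈ 0.981800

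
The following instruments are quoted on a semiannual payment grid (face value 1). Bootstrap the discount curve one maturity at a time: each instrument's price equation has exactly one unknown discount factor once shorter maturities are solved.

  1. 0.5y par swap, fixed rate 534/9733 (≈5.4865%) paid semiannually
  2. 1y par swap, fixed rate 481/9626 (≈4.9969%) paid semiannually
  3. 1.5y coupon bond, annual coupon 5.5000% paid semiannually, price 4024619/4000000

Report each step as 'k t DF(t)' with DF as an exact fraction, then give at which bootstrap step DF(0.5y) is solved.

1 1/2 9733/10000
2 1 9519/10000
3 3/2 9277/10000
DF(0.5y) is solved at step 1

step 1 [0.5y] swap r/2=267/9733: DF=(1 − 267/9733·(0))/(1+267/9733) = 9733/10000 ≈ 0.973300
step 2 [1y] swap r/2=481/19252: DF=(1 − 481/19252·(0.973300))/(1+481/19252) = 9519/10000 ≈ 0.951900
step 3 [1.5y] bond c/2=11/400: DF=(4024619/4000000 − 11/400·(0.973300+0.951900))/(1+11/400) = 9277/10000 ≈ 0.927700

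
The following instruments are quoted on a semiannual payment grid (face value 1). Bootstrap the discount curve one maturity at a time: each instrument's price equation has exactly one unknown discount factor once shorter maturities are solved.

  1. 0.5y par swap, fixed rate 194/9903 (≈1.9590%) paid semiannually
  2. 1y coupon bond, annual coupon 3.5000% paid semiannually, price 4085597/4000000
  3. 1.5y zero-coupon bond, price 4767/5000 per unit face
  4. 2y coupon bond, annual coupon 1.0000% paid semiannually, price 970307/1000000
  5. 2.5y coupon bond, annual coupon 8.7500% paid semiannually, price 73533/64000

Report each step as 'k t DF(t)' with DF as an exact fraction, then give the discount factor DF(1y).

1 1/2 9903/10000
2 1 2467/2500
3 3/2 4767/5000
4 2 9509/10000
5 5/2 9381/10000
DF(1y) = 2467/2500 ≈ 0.986800

step 1 [0.5y] swap r/2=97/9903: DF=(1 − 97/9903·(0))/(1+97/9903) = 9903/10000 ≈ 0.990300
step 2 [1y] bond c/2=7/400: DF=(4085597/4000000 − 7/400·(0.990300))/(1+7/400) = 2467/2500 ≈ 0.986800
step 3 [1.5y] zero: DF = P = 4767/5000 ≈ 0.953400
step 4 [2y] bond c/2=1/200: DF=(970307/1000000 − 1/200·(0.990300+0.986800+0.953400))/(1+1/200) = 9509/10000 ≈ 0.950900
step 5 [2.5y] bond c/2=7/160: DF=(73533/64000 − 7/160·(0.990300+0.986800+0.953400+0.950900))/(1+7/160) = 9381/10000 ≈ 0.938100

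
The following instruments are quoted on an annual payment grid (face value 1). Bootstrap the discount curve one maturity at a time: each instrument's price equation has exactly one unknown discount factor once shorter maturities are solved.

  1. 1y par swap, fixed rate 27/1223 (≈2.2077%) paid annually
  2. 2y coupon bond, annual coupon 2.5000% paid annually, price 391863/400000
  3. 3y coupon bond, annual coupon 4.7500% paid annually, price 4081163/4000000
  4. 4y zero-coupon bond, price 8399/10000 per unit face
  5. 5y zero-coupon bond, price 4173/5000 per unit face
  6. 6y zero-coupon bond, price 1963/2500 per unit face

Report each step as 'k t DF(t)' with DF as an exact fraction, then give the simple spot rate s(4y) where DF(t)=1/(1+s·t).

1 1 1223/1250
2 2 9319/10000
3 3 4437/5000
4 4 8399/10000
5 5 4173/5000
6 6 1963/2500
s(4y) = (1/(8399/10000) − 1)/(4) = 1601/33596 ≈ 4.7654%

step 1 [1y] swap r/1=27/1223: DF=(1 − 27/1223·(0))/(1+27/1223) = 1223/1250 ≈ 0.978400
step 2 [2y] bond c/1=1/40: DF=(391863/400000 − 1/40·(0.978400))/(1+1/40) = 9319/10000 ≈ 0.931900
step 3 [3y] bond c/1=19/400: DF=(4081163/4000000 − 19/400·(0.978400+0.931900))/(1+19/400) = 4437/5000 ≈ 0.887400
step 4 [4y] zero: DF = P = 8399/10000 ≈ 0.839900
step 5 [5y] zero: DF = P = 4173/5000 ≈ 0.834600
step 6 [6y] zero: DF = P = 1963/2500 ≈ 0.785200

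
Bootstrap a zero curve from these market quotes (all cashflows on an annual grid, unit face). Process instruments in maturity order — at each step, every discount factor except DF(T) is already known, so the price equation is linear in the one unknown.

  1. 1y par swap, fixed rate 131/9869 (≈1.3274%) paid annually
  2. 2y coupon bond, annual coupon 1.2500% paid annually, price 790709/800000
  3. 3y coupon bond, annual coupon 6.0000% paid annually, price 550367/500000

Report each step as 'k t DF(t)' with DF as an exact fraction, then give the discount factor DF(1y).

step 1 [1y] swap r/1=131/9869: DF=(1 − 131/9869·(0))/(1+131/9869) = 9869/10000 ≈ 0.986900
step 2 [2y] bond c/1=1/80: DF=(790709/800000 − 1/80·(0.986900))/(1+1/80) = 241/250 ≈ 0.964000
step 3 [3y] bond c/1=3/50: DF=(550367/500000 − 3/50·(0.986900+0.964000))/(1+3/50) = 116/125 ≈ 0.928000

1 1 9869/10000
2 2 241/250
3 3 116/125
DF(1y) = 9869/10000 ≈ 0.986900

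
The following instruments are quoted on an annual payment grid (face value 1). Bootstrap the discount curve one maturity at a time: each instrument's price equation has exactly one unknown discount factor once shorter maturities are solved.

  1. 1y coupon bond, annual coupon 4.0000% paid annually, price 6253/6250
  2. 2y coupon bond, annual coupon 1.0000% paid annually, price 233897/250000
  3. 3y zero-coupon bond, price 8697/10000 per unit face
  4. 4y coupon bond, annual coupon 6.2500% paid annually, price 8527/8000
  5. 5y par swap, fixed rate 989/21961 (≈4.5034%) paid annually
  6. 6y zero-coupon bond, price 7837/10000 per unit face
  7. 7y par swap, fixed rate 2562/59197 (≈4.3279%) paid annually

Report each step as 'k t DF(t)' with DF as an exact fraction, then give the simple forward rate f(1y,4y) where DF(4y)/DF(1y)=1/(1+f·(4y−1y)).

step 1 [1y] bond c/1=1/25: DF=(6253/6250 − 1/25·(0))/(1+1/25) = 481/500 ≈ 0.962000
step 2 [2y] bond c/1=1/100: DF=(233897/250000 − 1/100·(0.962000))/(1+1/100) = 573/625 ≈ 0.916800
step 3 [3y] zero: DF = P = 8697/10000 ≈ 0.869700
step 4 [4y] bond c/1=1/16: DF=(8527/8000 − 1/16·(0.962000+0.916800+0.869700))/(1+1/16) = 1683/2000 ≈ 0.841500
step 5 [5y] swap r/1=989/21961: DF=(1 − 989/21961·(0.962000+0.916800+0.869700+0.841500))/(1+989/21961) = 4011/5000 ≈ 0.802200
step 6 [6y] zero: DF = P = 7837/10000 ≈ 0.783700
step 7 [7y] swap r/1=2562/59197: DF=(1 − 2562/59197·(0.962000+0.916800+0.869700+0.841500+0.802200+0.783700))/(1+2562/59197) = 3719/5000 ≈ 0.743800

1 1 481/500
2 2 573/625
3 3 8697/10000
4 4 1683/2000
5 5 4011/5000
6 6 7837/10000
7 7 3719/5000
f(1y,4y) = ((481/500)/(1683/2000) − 1)/(3) = 241/5049 ≈ 4.7732%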